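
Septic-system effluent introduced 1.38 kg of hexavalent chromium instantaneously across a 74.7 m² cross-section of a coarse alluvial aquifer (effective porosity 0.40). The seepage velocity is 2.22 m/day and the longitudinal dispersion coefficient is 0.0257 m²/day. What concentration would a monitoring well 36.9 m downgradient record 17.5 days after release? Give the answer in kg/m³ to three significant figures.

0.00235 kg/m³

For an instantaneous plane source, C(x,t) = M/(n_e·A·√(4πDt)) · exp(−(x−vt)²/(4Dt)), with n_e·A the pore (flow) area.
Plume center vt = 2.22 × 17.5 = 38.85 m, so the well at 36.9 m is 1.95 m upgradient of the peak.
√(4πDt) = 2.377 m, giving peak height M/(n_e·A·√(4πDt)) = 1.38/(0.40 × 74.7 × 2.377) = 0.01943 kg/m³.
(x−vt)²/(4Dt) = (-1.95)²/(4 × 0.0257 × 17.5) = 2.114; exp(−2.114) = 0.1208.
C = 0.01943 × 0.1208 = 0.00235 kg/m³.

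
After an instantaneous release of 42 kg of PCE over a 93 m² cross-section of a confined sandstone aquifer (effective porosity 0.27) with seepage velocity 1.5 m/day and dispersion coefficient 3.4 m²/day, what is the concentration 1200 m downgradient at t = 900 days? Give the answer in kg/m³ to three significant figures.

For an instantaneous plane source, C(x,t) = M/(n_e·A·√(4πDt)) · exp(−(x−vt)²/(4Dt)), with n_e·A the pore (flow) area.
Plume center vt = 1.5 × 900 = 1350 m, so the well at 1200 m is 150 m upgradient of the peak.
√(4πDt) = 196.1 m, giving peak height M/(n_e·A·√(4πDt)) = 42/(0.27 × 93 × 196.1) = 0.008530 kg/m³.
(x−vt)²/(4Dt) = (-150)²/(4 × 3.4 × 900) = 1.838; exp(−1.838) = 0.1591.
C = 0.008530 × 0.1591 = 0.00136 kg/m³.

0.00136 kg/m³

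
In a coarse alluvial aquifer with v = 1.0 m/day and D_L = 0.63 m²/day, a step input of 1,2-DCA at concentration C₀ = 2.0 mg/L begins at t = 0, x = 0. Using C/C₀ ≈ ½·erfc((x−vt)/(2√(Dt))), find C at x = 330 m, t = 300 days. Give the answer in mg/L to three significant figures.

0.123 mg/L

For a continuous step input, C/C₀ ≈ ½·erfc((x−vt)/(2√(Dt))).
vt = 1.0 × 300 = 300 m and 2√(Dt) = 2√(0.63 × 300) = 27.50 m.
Argument (x−vt)/(2√(Dt)) = (330 − 300)/27.50 = 1.091; ½·erfc(1.091) = 0.06143.
C = 2.0 × 0.06143 = 0.123 mg/L.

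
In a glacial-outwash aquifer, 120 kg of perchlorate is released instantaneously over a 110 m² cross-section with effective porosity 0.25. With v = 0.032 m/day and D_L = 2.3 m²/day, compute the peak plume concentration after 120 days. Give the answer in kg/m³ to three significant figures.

The peak of an instantaneous 1D plume sits at x = vt; there the Gaussian factor is 1 and C_max = M/(n_e·A·√(4πDt)), where n_e·A is the pore area the mass is dissolved in.
√(4πDt) = √(4π × 2.3 × 120) = 58.89 m, so C_max = 120/(0.25 × 110 × 58.89) = 0.0741 kg/m³.

0.0741 kg/m³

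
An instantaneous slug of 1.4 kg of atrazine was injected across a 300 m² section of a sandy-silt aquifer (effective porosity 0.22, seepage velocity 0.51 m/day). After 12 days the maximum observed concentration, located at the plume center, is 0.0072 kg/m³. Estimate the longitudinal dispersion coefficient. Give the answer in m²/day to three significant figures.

At the plume center C_max = M/(n_e·A·√(4πDt)), so D = M²/(4πt·(n_e·A·C_max)²).
n_e·A·C_max = 0.22 × 300 × 0.0072 = 0.4752 kg/m.
D = 1.4²/(4π × 12 × 0.4752²) = 0.0576 m²/day.

0.0576 m²/day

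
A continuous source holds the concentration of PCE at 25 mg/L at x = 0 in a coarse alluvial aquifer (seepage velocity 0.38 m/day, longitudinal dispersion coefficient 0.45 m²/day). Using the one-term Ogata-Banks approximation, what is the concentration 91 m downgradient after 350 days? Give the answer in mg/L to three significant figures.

For a continuous step input, C/C₀ ≈ ½·erfc((x−vt)/(2√(Dt))).
vt = 0.38 × 350 = 133 m and 2√(Dt) = 2√(0.45 × 350) = 25.10 m.
Argument (x−vt)/(2√(Dt)) = (91 − 133)/25.10 = -1.673; ½·erfc(-1.673) = 0.9910.
C = 25 × 0.9910 = 24.8 mg/L.

24.8 mg/L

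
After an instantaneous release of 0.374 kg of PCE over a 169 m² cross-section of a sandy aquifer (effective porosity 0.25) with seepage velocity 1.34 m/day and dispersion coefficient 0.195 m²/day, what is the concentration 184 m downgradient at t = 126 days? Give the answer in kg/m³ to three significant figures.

4.86e-05 kg/m³

For an instantaneous plane source, C(x,t) = M/(n_e·A·√(4πDt)) · exp(−(x−vt)²/(4Dt)), with n_e·A the pore (flow) area.
Plume center vt = 1.34 × 126 = 168.84 m, so the well at 184 m is 15.16 m downgradient of the peak.
√(4πDt) = 17.57 m, giving peak height M/(n_e·A·√(4πDt)) = 0.374/(0.25 × 169 × 17.57) = 0.0005038 kg/m³.
(x−vt)²/(4Dt) = (15.16)²/(4 × 0.195 × 126) = 2.338; exp(−2.338) = 0.09652.
C = 0.0005038 × 0.09652 = 4.86e-05 kg/m³.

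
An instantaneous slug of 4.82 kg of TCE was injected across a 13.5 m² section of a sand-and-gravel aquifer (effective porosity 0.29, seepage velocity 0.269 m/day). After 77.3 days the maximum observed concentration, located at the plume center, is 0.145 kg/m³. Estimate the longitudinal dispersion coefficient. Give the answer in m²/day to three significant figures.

At the plume center C_max = M/(n_e·A·√(4πDt)), so D = M²/(4πt·(n_e·A·C_max)²).
n_e·A·C_max = 0.29 × 13.5 × 0.145 = 0.5677 kg/m.
D = 4.82²/(4π × 77.3 × 0.5677²) = 0.0742 m²/day.

0.0742 m²/day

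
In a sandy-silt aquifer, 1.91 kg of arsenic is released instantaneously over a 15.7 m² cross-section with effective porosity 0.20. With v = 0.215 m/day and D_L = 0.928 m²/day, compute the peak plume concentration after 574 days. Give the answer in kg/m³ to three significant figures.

The peak of an instantaneous 1D plume sits at x = vt; there the Gaussian factor is 1 and C_max = M/(n_e·A·√(4πDt)), where n_e·A is the pore area the mass is dissolved in.
√(4πDt) = √(4π × 0.928 × 574) = 81.82 m, so C_max = 1.91/(0.20 × 15.7 × 81.82) = 0.00743 kg/m³.

0.00743 kg/m³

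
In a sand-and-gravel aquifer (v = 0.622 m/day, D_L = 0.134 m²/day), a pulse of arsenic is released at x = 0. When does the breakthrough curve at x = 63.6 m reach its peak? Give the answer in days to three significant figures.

For the 1D instantaneous-source solution, setting ∂C/∂t = 0 at fixed x gives v²t² + 2Dt − x² = 0, so t = (√(D² + v²x²) − D)/v².
√(D² + v²x²) = √(0.134² + 0.622² × 63.6²) = 39.56; v² = 0.386884.
t = (39.56 − 0.134)/0.386884 = 102 days (vs. the pure-advection estimate x/v = 102 d).

102 days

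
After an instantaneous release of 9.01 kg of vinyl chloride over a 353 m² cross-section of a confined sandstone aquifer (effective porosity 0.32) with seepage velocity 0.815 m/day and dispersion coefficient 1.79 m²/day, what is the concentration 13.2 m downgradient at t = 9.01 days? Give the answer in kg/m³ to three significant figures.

For an instantaneous plane source, C(x,t) = M/(n_e·A·√(4πDt)) · exp(−(x−vt)²/(4Dt)), with n_e·A the pore (flow) area.
Plume center vt = 0.815 × 9.01 = 7.34315 m, so the well at 13.2 m is 5.85685 m downgradient of the peak.
√(4πDt) = 14.24 m, giving peak height M/(n_e·A·√(4πDt)) = 9.01/(0.32 × 353 × 14.24) = 0.005601 kg/m³.
(x−vt)²/(4Dt) = (5.85685)²/(4 × 1.79 × 9.01) = 0.5317; exp(−0.5317) = 0.5876.
C = 0.005601 × 0.5876 = 0.00329 kg/m³.

0.00329 kg/m³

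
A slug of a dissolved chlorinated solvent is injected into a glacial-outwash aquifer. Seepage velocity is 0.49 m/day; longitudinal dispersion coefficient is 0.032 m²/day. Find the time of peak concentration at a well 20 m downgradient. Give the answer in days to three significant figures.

For the 1D instantaneous-source solution, setting ∂C/∂t = 0 at fixed x gives v²t² + 2Dt − x² = 0, so t = (√(D² + v²x²) − D)/v².
√(D² + v²x²) = √(0.032² + 0.49² × 20²) = 9.800; v² = 0.2401.
t = (9.800 − 0.032)/0.2401 = 40.7 days (vs. the pure-advection estimate x/v = 40.8 d).

40.7 days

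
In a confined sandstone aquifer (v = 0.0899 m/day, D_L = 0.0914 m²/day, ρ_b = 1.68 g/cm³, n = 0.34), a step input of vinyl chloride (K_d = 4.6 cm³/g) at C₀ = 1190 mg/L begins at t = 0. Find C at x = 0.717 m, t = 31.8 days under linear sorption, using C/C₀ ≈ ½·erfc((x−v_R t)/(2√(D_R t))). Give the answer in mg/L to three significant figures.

136 mg/L

Retardation factor R = 1 + ρ_b·K_d/n = 1 + 1.68 × 4.6/0.34 = 23.73.
Sorption retards both mechanisms: v_R = v/R = 0.003788 m/day, D_R = D/R = 0.003852 m²/day.
v_R·t = 0.003788 × 31.8 = 0.1204584 m; 2√(D_R t) = 0.7000 m; argument = (0.717 − 0.1204584)/0.7000 = 0.8522.
C = C₀ × ½·erfc(0.8522) = 1190 × 0.1141 = 136 mg/L.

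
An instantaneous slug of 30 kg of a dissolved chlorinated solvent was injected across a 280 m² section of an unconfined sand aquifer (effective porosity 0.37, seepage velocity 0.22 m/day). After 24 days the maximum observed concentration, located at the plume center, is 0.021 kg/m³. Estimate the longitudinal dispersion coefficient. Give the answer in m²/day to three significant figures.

0.630 m²/day

At the plume center C_max = M/(n_e·A·√(4πDt)), so D = M²/(4πt·(n_e·A·C_max)²).
n_e·A·C_max = 0.37 × 280 × 0.021 = 2.176 kg/m.
D = 30²/(4π × 24 × 2.176²) = 0.630 m²/day.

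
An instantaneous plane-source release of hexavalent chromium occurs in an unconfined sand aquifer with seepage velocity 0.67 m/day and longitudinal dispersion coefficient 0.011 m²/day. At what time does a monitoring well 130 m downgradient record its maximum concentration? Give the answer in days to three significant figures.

For the 1D instantaneous-source solution, setting ∂C/∂t = 0 at fixed x gives v²t² + 2Dt − x² = 0, so t = (√(D² + v²x²) − D)/v².
√(D² + v²x²) = √(0.011² + 0.67² × 130²) = 87.10; v² = 0.4489.
t = (87.10 − 0.011)/0.4489 = 194 days (vs. the pure-advection estimate x/v = 194 d).

194 days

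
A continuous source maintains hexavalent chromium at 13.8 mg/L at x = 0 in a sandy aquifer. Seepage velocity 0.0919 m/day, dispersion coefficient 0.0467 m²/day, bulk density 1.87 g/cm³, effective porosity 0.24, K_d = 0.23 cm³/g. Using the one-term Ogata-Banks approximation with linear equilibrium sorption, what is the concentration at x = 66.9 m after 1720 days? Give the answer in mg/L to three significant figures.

Retardation factor R = 1 + ρ_b·K_d/n = 1 + 1.87 × 0.23/0.24 = 2.792.
Sorption retards both mechanisms: v_R = v/R = 0.03292 m/day, D_R = D/R = 0.01673 m²/day.
v_R·t = 0.03292 × 1720 = 56.6224 m; 2√(D_R t) = 10.73 m; argument = (66.9 − 56.6224)/10.73 = 0.9578.
C = C₀ × ½·erfc(0.9578) = 13.8 × 0.08778 = 1.21 mg/L.

1.21 mg/L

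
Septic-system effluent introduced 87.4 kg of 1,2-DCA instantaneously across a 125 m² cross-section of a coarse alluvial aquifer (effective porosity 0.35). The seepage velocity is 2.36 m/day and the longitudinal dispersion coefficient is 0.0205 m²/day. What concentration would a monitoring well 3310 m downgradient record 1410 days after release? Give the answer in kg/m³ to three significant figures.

0.00719 kg/m³

For an instantaneous plane source, C(x,t) = M/(n_e·A·√(4πDt)) · exp(−(x−vt)²/(4Dt)), with n_e·A the pore (flow) area.
Plume center vt = 2.36 × 1410 = 3327.6 m, so the well at 3310 m is 17.6 m upgradient of the peak.
√(4πDt) = 19.06 m, giving peak height M/(n_e·A·√(4πDt)) = 87.4/(0.35 × 125 × 19.06) = 0.1048 kg/m³.
(x−vt)²/(4Dt) = (-17.6)²/(4 × 0.0205 × 1410) = 2.679; exp(−2.679) = 0.06863.
C = 0.1048 × 0.06863 = 0.00719 kg/m³.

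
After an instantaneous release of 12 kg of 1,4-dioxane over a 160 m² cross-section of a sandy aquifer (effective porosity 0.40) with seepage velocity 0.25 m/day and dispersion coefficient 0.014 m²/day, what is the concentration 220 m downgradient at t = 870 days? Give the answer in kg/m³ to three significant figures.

For an instantaneous plane source, C(x,t) = M/(n_e·A·√(4πDt)) · exp(−(x−vt)²/(4Dt)), with n_e·A the pore (flow) area.
Plume center vt = 0.25 × 870 = 217.5 m, so the well at 220 m is 2.5 m downgradient of the peak.
√(4πDt) = 12.37 m, giving peak height M/(n_e·A·√(4πDt)) = 12/(0.40 × 160 × 12.37) = 0.01516 kg/m³.
(x−vt)²/(4Dt) = (2.5)²/(4 × 0.014 × 870) = 0.1283; exp(−0.1283) = 0.8796.
C = 0.01516 × 0.8796 = 0.0133 kg/m³.

0.0133 kg/m³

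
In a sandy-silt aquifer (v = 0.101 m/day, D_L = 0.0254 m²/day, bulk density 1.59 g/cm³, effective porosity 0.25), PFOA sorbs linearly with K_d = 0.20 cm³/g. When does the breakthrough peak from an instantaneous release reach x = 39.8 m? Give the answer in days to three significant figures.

Retardation factor R = 1 + ρ_b·K_d/n = 1 + 1.59 × 0.20/0.25 = 2.272.
Sorption retards both mechanisms: v_R = v/R = 0.04445 m/day, D_R = D/R = 0.01118 m²/day.
Peak time from v_R²t² + 2D_R t − x² = 0: t = (√(D_R² + v_R²x²) − D_R)/v_R².
√(D_R² + v_R²x²) = √(0.01118² + 0.04445² × 39.8²) = 1.769; v_R² = 0.001976.
t = (1.769 − 0.01118)/0.001976 = 890 days.

890 days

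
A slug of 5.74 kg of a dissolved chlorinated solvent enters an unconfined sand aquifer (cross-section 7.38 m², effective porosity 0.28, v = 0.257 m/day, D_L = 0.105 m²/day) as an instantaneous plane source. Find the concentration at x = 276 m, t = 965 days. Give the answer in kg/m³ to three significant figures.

For an instantaneous plane source, C(x,t) = M/(n_e·A·√(4πDt)) · exp(−(x−vt)²/(4Dt)), with n_e·A the pore (flow) area.
Plume center vt = 0.257 × 965 = 248.005 m, so the well at 276 m is 27.995 m downgradient of the peak.
√(4πDt) = 35.68 m, giving peak height M/(n_e·A·√(4πDt)) = 5.74/(0.28 × 7.38 × 35.68) = 0.07785 kg/m³.
(x−vt)²/(4Dt) = (27.995)²/(4 × 0.105 × 965) = 1.934; exp(−1.934) = 0.1446.
C = 0.07785 × 0.1446 = 0.0113 kg/m³.

0.0113 kg/m³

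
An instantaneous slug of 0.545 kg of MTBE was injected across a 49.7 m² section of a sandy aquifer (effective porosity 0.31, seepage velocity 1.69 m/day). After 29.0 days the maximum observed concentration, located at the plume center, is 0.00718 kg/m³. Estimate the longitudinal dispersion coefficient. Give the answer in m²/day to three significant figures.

0.0666 m²/day

At the plume center C_max = M/(n_e·A·√(4πDt)), so D = M²/(4πt·(n_e·A·C_max)²).
n_e·A·C_max = 0.31 × 49.7 × 0.00718 = 0.1106 kg/m.
D = 0.545²/(4π × 29.0 × 0.1106²) = 0.0666 m²/day.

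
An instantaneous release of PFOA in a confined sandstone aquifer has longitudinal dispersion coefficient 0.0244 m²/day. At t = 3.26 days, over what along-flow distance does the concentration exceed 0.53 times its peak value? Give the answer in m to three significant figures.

0.899 m

The plume is Gaussian with σ = √(2Dt) = √(2 × 0.0244 × 3.26) = 0.3989 m.
C/C_peak = exp(−Δx²/(2σ²)) = 0.53 ⇒ Δx = σ·√(−2 ln 0.53) = 0.3989 × 1.127 = 0.4496 m.
Width = 2Δx = 0.899 m.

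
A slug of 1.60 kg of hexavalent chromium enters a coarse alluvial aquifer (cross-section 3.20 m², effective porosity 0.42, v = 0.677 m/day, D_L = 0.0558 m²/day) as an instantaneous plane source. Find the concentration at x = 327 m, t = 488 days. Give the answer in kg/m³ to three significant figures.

0.0580 kg/m³

For an instantaneous plane source, C(x,t) = M/(n_e·A·√(4πDt)) · exp(−(x−vt)²/(4Dt)), with n_e·A the pore (flow) area.
Plume center vt = 0.677 × 488 = 330.376 m, so the well at 327 m is 3.376 m upgradient of the peak.
√(4πDt) = 18.50 m, giving peak height M/(n_e·A·√(4πDt)) = 1.60/(0.42 × 3.20 × 18.50) = 0.06435 kg/m³.
(x−vt)²/(4Dt) = (-3.376)²/(4 × 0.0558 × 488) = 0.1046; exp(−0.1046) = 0.9007.
C = 0.06435 × 0.9007 = 0.0580 kg/m³.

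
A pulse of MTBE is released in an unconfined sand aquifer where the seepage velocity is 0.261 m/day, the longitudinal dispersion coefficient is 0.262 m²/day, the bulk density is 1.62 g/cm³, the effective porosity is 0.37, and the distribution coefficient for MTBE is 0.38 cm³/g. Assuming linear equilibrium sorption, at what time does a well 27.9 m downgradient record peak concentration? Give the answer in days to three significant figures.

Retardation factor R = 1 + ρ_b·K_d/n = 1 + 1.62 × 0.38/0.37 = 2.664.
Sorption retards both mechanisms: v_R = v/R = 0.09797 m/day, D_R = D/R = 0.09835 m²/day.
Peak time from v_R²t² + 2D_R t − x² = 0: t = (√(D_R² + v_R²x²) − D_R)/v_R².
√(D_R² + v_R²x²) = √(0.09835² + 0.09797² × 27.9²) = 2.735; v_R² = 0.009598.
t = (2.735 − 0.09835)/0.009598 = 275 days.

275 days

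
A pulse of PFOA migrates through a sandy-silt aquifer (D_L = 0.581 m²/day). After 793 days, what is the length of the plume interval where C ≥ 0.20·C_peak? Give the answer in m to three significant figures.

109 m

The plume is Gaussian with σ = √(2Dt) = √(2 × 0.581 × 793) = 30.36 m.
C/C_peak = exp(−Δx²/(2σ²)) = 0.20 ⇒ Δx = σ·√(−2 ln 0.20) = 30.36 × 1.794 = 54.47 m.
Width = 2Δx = 109 m.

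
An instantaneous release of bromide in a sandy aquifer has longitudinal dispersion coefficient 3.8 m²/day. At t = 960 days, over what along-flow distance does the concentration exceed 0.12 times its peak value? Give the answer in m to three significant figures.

The plume is Gaussian with σ = √(2Dt) = √(2 × 3.8 × 960) = 85.42 m.
C/C_peak = exp(−Δx²/(2σ²)) = 0.12 ⇒ Δx = σ·√(−2 ln 0.12) = 85.42 × 2.059 = 175.9 m.
Width = 2Δx = 352 m.

352 m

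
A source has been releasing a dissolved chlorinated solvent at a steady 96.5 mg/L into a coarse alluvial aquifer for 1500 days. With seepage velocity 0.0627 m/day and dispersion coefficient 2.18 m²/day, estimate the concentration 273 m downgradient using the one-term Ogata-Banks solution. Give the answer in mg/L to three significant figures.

1.30 mg/L

For a continuous step input, C/C₀ ≈ ½·erfc((x−vt)/(2√(Dt))).
vt = 0.0627 × 1500 = 94.05 m and 2√(Dt) = 2√(2.18 × 1500) = 114.4 m.
Argument (x−vt)/(2√(Dt)) = (273 − 94.05)/114.4 = 1.564; ½·erfc(1.564) = 0.01349.
C = 96.5 × 0.01349 = 1.30 mg/L.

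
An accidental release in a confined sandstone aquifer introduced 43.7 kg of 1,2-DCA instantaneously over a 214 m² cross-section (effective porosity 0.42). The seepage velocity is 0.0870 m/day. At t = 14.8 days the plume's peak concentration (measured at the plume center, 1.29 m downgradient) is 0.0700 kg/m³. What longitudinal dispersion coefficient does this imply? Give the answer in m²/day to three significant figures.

At the plume center C_max = M/(n_e·A·√(4πDt)), so D = M²/(4πt·(n_e·A·C_max)²).
n_e·A·C_max = 0.42 × 214 × 0.0700 = 6.292 kg/m.
D = 43.7²/(4π × 14.8 × 6.292²) = 0.259 m²/day.

0.259 m²/day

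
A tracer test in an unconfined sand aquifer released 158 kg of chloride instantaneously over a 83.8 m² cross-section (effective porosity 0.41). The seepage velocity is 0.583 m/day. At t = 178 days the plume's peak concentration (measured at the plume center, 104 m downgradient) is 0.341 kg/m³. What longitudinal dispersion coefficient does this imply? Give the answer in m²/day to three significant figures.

At the plume center C_max = M/(n_e·A·√(4πDt)), so D = M²/(4πt·(n_e·A·C_max)²).
n_e·A·C_max = 0.41 × 83.8 × 0.341 = 11.72 kg/m.
D = 158²/(4π × 178 × 11.72²) = 0.0813 m²/day.

0.0813 m²/day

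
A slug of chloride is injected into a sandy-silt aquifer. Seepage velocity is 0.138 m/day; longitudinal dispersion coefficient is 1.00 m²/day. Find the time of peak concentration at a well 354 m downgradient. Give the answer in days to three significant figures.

For the 1D instantaneous-source solution, setting ∂C/∂t = 0 at fixed x gives v²t² + 2Dt − x² = 0, so t = (√(D² + v²x²) − D)/v².
√(D² + v²x²) = √(1.00² + 0.138² × 354²) = 48.86; v² = 0.019044.
t = (48.86 − 1.00)/0.019044 = 2510 days (vs. the pure-advection estimate x/v = 2570 d).

2510 days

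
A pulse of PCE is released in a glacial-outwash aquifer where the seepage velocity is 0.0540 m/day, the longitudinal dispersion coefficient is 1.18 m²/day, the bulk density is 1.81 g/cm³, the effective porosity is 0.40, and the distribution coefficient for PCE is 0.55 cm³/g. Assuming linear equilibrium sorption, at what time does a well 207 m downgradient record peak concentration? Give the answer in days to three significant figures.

Retardation factor R = 1 + ρ_b·K_d/n = 1 + 1.81 × 0.55/0.40 = 3.489.
Sorption retards both mechanisms: v_R = v/R = 0.01548 m/day, D_R = D/R = 0.3382 m²/day.
Peak time from v_R²t² + 2D_R t − x² = 0: t = (√(D_R² + v_R²x²) − D_R)/v_R².
√(D_R² + v_R²x²) = √(0.3382² + 0.01548² × 207²) = 3.222; v_R² = 0.0002396.
t = (3.222 − 0.3382)/0.0002396 = 12000 days.

12000 days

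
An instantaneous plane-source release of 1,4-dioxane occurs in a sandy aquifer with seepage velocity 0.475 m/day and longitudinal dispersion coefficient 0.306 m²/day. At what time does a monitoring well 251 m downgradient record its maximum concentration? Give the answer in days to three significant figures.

For the 1D instantaneous-source solution, setting ∂C/∂t = 0 at fixed x gives v²t² + 2Dt − x² = 0, so t = (√(D² + v²x²) − D)/v².
√(D² + v²x²) = √(0.306² + 0.475² × 251²) = 119.2; v² = 0.225625.
t = (119.2 − 0.306)/0.225625 = 527 days (vs. the pure-advection estimate x/v = 528 d).

527 days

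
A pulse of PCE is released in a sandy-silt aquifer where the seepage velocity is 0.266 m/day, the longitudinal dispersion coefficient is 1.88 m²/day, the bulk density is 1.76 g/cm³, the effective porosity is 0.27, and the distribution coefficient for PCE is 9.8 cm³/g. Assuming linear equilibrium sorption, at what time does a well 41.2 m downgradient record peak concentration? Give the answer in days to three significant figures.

Retardation factor R = 1 + ρ_b·K_d/n = 1 + 1.76 × 9.8/0.27 = 64.88.
Sorption retards both mechanisms: v_R = v/R = 0.004100 m/day, D_R = D/R = 0.02898 m²/day.
Peak time from v_R²t² + 2D_R t − x² = 0: t = (√(D_R² + v_R²x²) − D_R)/v_R².
√(D_R² + v_R²x²) = √(0.02898² + 0.004100² × 41.2²) = 0.1714; v_R² = 1.681e-05.
t = (0.1714 − 0.02898)/1.681e-05 = 8470 days.

8470 days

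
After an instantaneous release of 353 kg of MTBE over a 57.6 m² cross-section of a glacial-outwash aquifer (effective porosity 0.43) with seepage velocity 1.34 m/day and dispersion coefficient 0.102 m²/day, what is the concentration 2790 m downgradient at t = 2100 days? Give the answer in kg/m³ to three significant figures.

0.140 kg/m³

For an instantaneous plane source, C(x,t) = M/(n_e·A·√(4πDt)) · exp(−(x−vt)²/(4Dt)), with n_e·A the pore (flow) area.
Plume center vt = 1.34 × 2100 = 2814 m, so the well at 2790 m is 24 m upgradient of the peak.
√(4πDt) = 51.88 m, giving peak height M/(n_e·A·√(4πDt)) = 353/(0.43 × 57.6 × 51.88) = 0.2747 kg/m³.
(x−vt)²/(4Dt) = (-24)²/(4 × 0.102 × 2100) = 0.6723; exp(−0.6723) = 0.5105.
C = 0.2747 × 0.5105 = 0.140 kg/m³.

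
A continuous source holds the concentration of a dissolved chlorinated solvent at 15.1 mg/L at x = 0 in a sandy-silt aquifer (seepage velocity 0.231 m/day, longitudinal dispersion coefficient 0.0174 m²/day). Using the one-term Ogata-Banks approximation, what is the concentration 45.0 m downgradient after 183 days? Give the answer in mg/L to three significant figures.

For a continuous step input, C/C₀ ≈ ½·erfc((x−vt)/(2√(Dt))).
vt = 0.231 × 183 = 42.273 m and 2√(Dt) = 2√(0.0174 × 183) = 3.569 m.
Argument (x−vt)/(2√(Dt)) = (45.0 − 42.273)/3.569 = 0.7641; ½·erfc(0.7641) = 0.1399.
C = 15.1 × 0.1399 = 2.11 mg/L.

2.11 mg/L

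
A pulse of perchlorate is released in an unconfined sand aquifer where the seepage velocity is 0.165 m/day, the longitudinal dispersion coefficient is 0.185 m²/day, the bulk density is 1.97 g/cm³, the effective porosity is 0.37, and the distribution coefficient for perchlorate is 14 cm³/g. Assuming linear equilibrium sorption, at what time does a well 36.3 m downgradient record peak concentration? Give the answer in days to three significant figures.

Retardation factor R = 1 + ρ_b·K_d/n = 1 + 1.97 × 14/0.37 = 75.54.
Sorption retards both mechanisms: v_R = v/R = 0.002184 m/day, D_R = D/R = 0.002449 m²/day.
Peak time from v_R²t² + 2D_R t − x² = 0: t = (√(D_R² + v_R²x²) − D_R)/v_R².
√(D_R² + v_R²x²) = √(0.002449² + 0.002184² × 36.3²) = 0.07932; v_R² = 4.770e-06.
t = (0.07932 − 0.002449)/4.770e-06 = 16100 days.

16100 days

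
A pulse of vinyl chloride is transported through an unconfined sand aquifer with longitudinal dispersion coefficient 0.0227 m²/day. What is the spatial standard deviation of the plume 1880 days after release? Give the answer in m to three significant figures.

9.24 m

Dispersive spreading gives a Gaussian with σ² = 2Dt; advection only shifts the center.
σ = √(2 × 0.0227 × 1880) = 9.24 m.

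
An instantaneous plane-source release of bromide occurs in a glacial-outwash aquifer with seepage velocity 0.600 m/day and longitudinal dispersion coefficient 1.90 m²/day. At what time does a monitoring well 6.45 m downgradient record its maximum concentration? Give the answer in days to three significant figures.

For the 1D instantaneous-source solution, setting ∂C/∂t = 0 at fixed x gives v²t² + 2Dt − x² = 0, so t = (√(D² + v²x²) − D)/v².
√(D² + v²x²) = √(1.90² + 0.600² × 6.45²) = 4.311; v² = 0.36.
t = (4.311 − 1.90)/0.36 = 6.70 days (vs. the pure-advection estimate x/v = 10.8 d).

6.70 days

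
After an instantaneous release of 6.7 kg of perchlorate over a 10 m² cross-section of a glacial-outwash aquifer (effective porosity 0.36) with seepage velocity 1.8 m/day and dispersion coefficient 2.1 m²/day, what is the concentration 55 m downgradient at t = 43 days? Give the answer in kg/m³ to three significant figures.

0.0138 kg/m³

For an instantaneous plane source, C(x,t) = M/(n_e·A·√(4πDt)) · exp(−(x−vt)²/(4Dt)), with n_e·A the pore (flow) area.
Plume center vt = 1.8 × 43 = 77.4 m, so the well at 55 m is 22.4 m upgradient of the peak.
√(4πDt) = 33.69 m, giving peak height M/(n_e·A·√(4πDt)) = 6.7/(0.36 × 10 × 33.69) = 0.05524 kg/m³.
(x−vt)²/(4Dt) = (-22.4)²/(4 × 2.1 × 43) = 1.389; exp(−1.389) = 0.2493.
C = 0.05524 × 0.2493 = 0.0138 kg/m³.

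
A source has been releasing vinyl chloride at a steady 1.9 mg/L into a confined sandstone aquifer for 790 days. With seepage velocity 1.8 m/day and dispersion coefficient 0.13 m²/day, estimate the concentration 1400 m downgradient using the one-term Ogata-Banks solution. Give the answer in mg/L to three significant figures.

For a continuous step input, C/C₀ ≈ ½·erfc((x−vt)/(2√(Dt))).
vt = 1.8 × 790 = 1422 m and 2√(Dt) = 2√(0.13 × 790) = 20.27 m.
Argument (x−vt)/(2√(Dt)) = (1400 − 1422)/20.27 = -1.085; ½·erfc(-1.085) = 0.9375.
C = 1.9 × 0.9375 = 1.78 mg/L.

1.78 mg/L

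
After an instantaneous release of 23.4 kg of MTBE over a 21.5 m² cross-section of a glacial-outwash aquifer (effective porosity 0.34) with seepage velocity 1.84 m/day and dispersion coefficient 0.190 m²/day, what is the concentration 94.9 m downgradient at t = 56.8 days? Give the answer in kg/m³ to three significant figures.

0.0323 kg/m³

For an instantaneous plane source, C(x,t) = M/(n_e·A·√(4πDt)) · exp(−(x−vt)²/(4Dt)), with n_e·A the pore (flow) area.
Plume center vt = 1.84 × 56.8 = 104.512 m, so the well at 94.9 m is 9.612 m upgradient of the peak.
√(4πDt) = 11.65 m, giving peak height M/(n_e·A·√(4πDt)) = 23.4/(0.34 × 21.5 × 11.65) = 0.2748 kg/m³.
(x−vt)²/(4Dt) = (-9.612)²/(4 × 0.190 × 56.8) = 2.140; exp(−2.140) = 0.1177.
C = 0.2748 × 0.1177 = 0.0323 kg/m³.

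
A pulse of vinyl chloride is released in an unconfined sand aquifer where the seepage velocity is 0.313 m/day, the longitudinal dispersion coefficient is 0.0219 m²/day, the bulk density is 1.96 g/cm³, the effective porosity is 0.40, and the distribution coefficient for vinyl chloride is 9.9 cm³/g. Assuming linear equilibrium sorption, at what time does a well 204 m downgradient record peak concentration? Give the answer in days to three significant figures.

32300 days

Retardation factor R = 1 + ρ_b·K_d/n = 1 + 1.96 × 9.9/0.40 = 49.51.
Sorption retards both mechanisms: v_R = v/R = 0.006322 m/day, D_R = D/R = 0.0004423 m²/day.
Peak time from v_R²t² + 2D_R t − x² = 0: t = (√(D_R² + v_R²x²) − D_R)/v_R².
√(D_R² + v_R²x²) = √(0.0004423² + 0.006322² × 204²) = 1.290; v_R² = 3.997e-05.
t = (1.290 − 0.0004423)/3.997e-05 = 32300 days.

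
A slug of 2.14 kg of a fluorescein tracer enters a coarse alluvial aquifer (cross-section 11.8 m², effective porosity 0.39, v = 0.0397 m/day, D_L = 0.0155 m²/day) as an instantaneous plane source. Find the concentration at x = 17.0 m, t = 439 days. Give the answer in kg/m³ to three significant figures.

For an instantaneous plane source, C(x,t) = M/(n_e·A·√(4πDt)) · exp(−(x−vt)²/(4Dt)), with n_e·A the pore (flow) area.
Plume center vt = 0.0397 × 439 = 17.4283 m, so the well at 17.0 m is 0.4283 m upgradient of the peak.
√(4πDt) = 9.247 m, giving peak height M/(n_e·A·√(4πDt)) = 2.14/(0.39 × 11.8 × 9.247) = 0.05029 kg/m³.
(x−vt)²/(4Dt) = (-0.4283)²/(4 × 0.0155 × 439) = 0.006740; exp(−0.006740) = 0.9933.
C = 0.05029 × 0.9933 = 0.0500 kg/m³.

0.0500 kg/m³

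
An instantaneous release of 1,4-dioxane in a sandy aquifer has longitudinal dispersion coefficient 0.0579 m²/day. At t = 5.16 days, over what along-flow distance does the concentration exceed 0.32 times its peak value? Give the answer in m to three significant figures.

2.33 m

The plume is Gaussian with σ = √(2Dt) = √(2 × 0.0579 × 5.16) = 0.7730 m.
C/C_peak = exp(−Δx²/(2σ²)) = 0.32 ⇒ Δx = σ·√(−2 ln 0.32) = 0.7730 × 1.510 = 1.167 m.
Width = 2Δx = 2.33 m.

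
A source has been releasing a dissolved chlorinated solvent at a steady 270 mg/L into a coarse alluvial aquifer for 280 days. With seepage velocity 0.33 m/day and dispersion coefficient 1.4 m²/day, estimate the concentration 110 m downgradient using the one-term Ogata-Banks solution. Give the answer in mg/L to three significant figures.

For a continuous step input, C/C₀ ≈ ½·erfc((x−vt)/(2√(Dt))).
vt = 0.33 × 280 = 92.4 m and 2√(Dt) = 2√(1.4 × 280) = 39.60 m.
Argument (x−vt)/(2√(Dt)) = (110 − 92.4)/39.60 = 0.4444; ½·erfc(0.4444) = 0.2648.
C = 270 × 0.2648 = 71.5 mg/L.

71.5 mg/L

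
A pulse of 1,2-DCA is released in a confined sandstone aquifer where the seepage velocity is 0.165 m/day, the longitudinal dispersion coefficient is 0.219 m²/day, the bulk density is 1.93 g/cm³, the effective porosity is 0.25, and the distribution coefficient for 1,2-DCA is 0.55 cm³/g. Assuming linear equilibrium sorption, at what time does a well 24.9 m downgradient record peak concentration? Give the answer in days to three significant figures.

751 days

Retardation factor R = 1 + ρ_b·K_d/n = 1 + 1.93 × 0.55/0.25 = 5.246.
Sorption retards both mechanisms: v_R = v/R = 0.03145 m/day, D_R = D/R = 0.04175 m²/day.
Peak time from v_R²t² + 2D_R t − x² = 0: t = (√(D_R² + v_R²x²) − D_R)/v_R².
√(D_R² + v_R²x²) = √(0.04175² + 0.03145² × 24.9²) = 0.7842; v_R² = 0.0009891.
t = (0.7842 − 0.04175)/0.0009891 = 751 days.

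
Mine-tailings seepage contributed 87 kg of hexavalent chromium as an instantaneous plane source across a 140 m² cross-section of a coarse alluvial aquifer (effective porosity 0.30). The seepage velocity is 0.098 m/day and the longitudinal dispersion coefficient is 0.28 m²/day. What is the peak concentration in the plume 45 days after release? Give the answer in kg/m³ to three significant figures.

0.165 kg/m³

The peak of an instantaneous 1D plume sits at x = vt; there the Gaussian factor is 1 and C_max = M/(n_e·A·√(4πDt)), where n_e·A is the pore area the mass is dissolved in.
√(4πDt) = √(4π × 0.28 × 45) = 12.58 m, so C_max = 87/(0.30 × 140 × 12.58) = 0.165 kg/m³.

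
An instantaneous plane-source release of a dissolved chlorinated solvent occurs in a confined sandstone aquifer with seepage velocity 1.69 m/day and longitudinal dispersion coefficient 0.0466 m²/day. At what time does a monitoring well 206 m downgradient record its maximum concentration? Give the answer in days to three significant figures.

For the 1D instantaneous-source solution, setting ∂C/∂t = 0 at fixed x gives v²t² + 2Dt − x² = 0, so t = (√(D² + v²x²) − D)/v².
√(D² + v²x²) = √(0.0466² + 1.69² × 206²) = 348.1; v² = 2.8561.
t = (348.1 − 0.0466)/2.8561 = 122 days (vs. the pure-advection estimate x/v = 122 d).

122 days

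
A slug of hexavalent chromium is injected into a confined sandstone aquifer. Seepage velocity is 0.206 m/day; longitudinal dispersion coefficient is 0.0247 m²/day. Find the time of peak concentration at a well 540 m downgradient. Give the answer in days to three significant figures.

2620 days

For the 1D instantaneous-source solution, setting ∂C/∂t = 0 at fixed x gives v²t² + 2Dt − x² = 0, so t = (√(D² + v²x²) − D)/v².
√(D² + v²x²) = √(0.0247² + 0.206² × 540²) = 111.2; v² = 0.042436.
t = (111.2 − 0.0247)/0.042436 = 2620 days (vs. the pure-advection estimate x/v = 2620 d).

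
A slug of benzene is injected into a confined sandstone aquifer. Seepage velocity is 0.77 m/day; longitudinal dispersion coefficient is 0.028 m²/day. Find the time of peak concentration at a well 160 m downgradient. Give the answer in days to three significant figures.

For the 1D instantaneous-source solution, setting ∂C/∂t = 0 at fixed x gives v²t² + 2Dt − x² = 0, so t = (√(D² + v²x²) − D)/v².
√(D² + v²x²) = √(0.028² + 0.77² × 160²) = 123.2; v² = 0.5929.
t = (123.2 − 0.028)/0.5929 = 208 days (vs. the pure-advection estimate x/v = 208 d).

208 days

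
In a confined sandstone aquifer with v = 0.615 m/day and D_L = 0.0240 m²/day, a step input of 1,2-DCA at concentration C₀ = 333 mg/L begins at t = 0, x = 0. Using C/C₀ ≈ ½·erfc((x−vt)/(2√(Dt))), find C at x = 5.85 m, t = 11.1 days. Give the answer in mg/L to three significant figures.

For a continuous step input, C/C₀ ≈ ½·erfc((x−vt)/(2√(Dt))).
vt = 0.615 × 11.1 = 6.8265 m and 2√(Dt) = 2√(0.0240 × 11.1) = 1.032 m.
Argument (x−vt)/(2√(Dt)) = (5.85 − 6.8265)/1.032 = -0.9462; ½·erfc(-0.9462) = 0.9096.
C = 333 × 0.9096 = 303 mg/L.

303 mg/L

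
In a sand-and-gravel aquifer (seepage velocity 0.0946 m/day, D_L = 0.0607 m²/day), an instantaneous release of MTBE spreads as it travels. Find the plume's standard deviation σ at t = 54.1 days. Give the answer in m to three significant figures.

2.56 m

Dispersive spreading gives a Gaussian with σ² = 2Dt; advection only shifts the center.
σ = √(2 × 0.0607 × 54.1) = 2.56 m.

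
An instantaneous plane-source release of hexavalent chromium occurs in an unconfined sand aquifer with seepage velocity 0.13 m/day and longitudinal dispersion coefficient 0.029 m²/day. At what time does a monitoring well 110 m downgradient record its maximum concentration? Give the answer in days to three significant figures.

For the 1D instantaneous-source solution, setting ∂C/∂t = 0 at fixed x gives v²t² + 2Dt − x² = 0, so t = (√(D² + v²x²) − D)/v².
√(D² + v²x²) = √(0.029² + 0.13² × 110²) = 14.30; v² = 0.0169.
t = (14.30 − 0.029)/0.0169 = 844 days (vs. the pure-advection estimate x/v = 846 d).

844 days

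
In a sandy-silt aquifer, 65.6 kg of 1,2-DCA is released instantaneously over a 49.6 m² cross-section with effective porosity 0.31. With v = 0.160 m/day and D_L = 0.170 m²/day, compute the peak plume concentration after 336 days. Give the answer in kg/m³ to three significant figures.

The peak of an instantaneous 1D plume sits at x = vt; there the Gaussian factor is 1 and C_max = M/(n_e·A·√(4πDt)), where n_e·A is the pore area the mass is dissolved in.
√(4πDt) = √(4π × 0.170 × 336) = 26.79 m, so C_max = 65.6/(0.31 × 49.6 × 26.79) = 0.159 kg/m³.

0.159 kg/m³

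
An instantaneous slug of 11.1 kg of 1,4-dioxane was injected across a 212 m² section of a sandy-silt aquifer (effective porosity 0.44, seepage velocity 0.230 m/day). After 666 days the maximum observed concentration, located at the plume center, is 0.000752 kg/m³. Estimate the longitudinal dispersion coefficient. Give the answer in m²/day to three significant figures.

At the plume center C_max = M/(n_e·A·√(4πDt)), so D = M²/(4πt·(n_e·A·C_max)²).
n_e·A·C_max = 0.44 × 212 × 0.000752 = 0.07015 kg/m.
D = 11.1²/(4π × 666 × 0.07015²) = 2.99 m²/day.

2.99 m²/day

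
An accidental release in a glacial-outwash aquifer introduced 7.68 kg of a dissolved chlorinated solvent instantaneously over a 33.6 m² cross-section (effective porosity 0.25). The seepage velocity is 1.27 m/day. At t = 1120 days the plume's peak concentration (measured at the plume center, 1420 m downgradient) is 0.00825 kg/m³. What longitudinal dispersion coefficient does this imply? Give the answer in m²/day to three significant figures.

0.873 m²/day

At the plume center C_max = M/(n_e·A·√(4πDt)), so D = M²/(4πt·(n_e·A·C_max)²).
n_e·A·C_max = 0.25 × 33.6 × 0.00825 = 0.06930 kg/m.
D = 7.68²/(4π × 1120 × 0.06930²) = 0.873 m²/day.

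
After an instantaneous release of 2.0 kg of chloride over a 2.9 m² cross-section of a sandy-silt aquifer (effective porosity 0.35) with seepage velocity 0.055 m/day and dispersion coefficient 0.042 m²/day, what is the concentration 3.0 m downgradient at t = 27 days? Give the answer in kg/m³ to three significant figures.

For an instantaneous plane source, C(x,t) = M/(n_e·A·√(4πDt)) · exp(−(x−vt)²/(4Dt)), with n_e·A the pore (flow) area.
Plume center vt = 0.055 × 27 = 1.485 m, so the well at 3.0 m is 1.515 m downgradient of the peak.
√(4πDt) = 3.775 m, giving peak height M/(n_e·A·√(4πDt)) = 2.0/(0.35 × 2.9 × 3.775) = 0.5220 kg/m³.
(x−vt)²/(4Dt) = (1.515)²/(4 × 0.042 × 27) = 0.5060; exp(−0.5060) = 0.6029.
C = 0.5220 × 0.6029 = 0.315 kg/m³.

0.315 kg/m³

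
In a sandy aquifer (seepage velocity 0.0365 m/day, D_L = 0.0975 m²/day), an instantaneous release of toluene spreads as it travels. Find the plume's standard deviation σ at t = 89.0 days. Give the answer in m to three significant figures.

4.17 m

Dispersive spreading gives a Gaussian with σ² = 2Dt; advection only shifts the center.
σ = √(2 × 0.0975 × 89.0) = 4.17 m.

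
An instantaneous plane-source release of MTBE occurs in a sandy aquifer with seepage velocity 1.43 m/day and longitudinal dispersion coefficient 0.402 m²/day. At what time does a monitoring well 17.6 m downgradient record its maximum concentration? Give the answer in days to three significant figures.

12.1 days

For the 1D instantaneous-source solution, setting ∂C/∂t = 0 at fixed x gives v²t² + 2Dt − x² = 0, so t = (√(D² + v²x²) − D)/v².
√(D² + v²x²) = √(0.402² + 1.43² × 17.6²) = 25.17; v² = 2.0449.
t = (25.17 − 0.402)/2.0449 = 12.1 days (vs. the pure-advection estimate x/v = 12.3 d).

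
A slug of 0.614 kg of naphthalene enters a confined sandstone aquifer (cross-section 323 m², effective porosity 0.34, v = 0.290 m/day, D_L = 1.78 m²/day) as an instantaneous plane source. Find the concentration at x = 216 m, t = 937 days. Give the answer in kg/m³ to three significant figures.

For an instantaneous plane source, C(x,t) = M/(n_e·A·√(4πDt)) · exp(−(x−vt)²/(4Dt)), with n_e·A the pore (flow) area.
Plume center vt = 0.290 × 937 = 271.73 m, so the well at 216 m is 55.73 m upgradient of the peak.
√(4πDt) = 144.8 m, giving peak height M/(n_e·A·√(4πDt)) = 0.614/(0.34 × 323 × 144.8) = 3.861e-05 kg/m³.
(x−vt)²/(4Dt) = (-55.73)²/(4 × 1.78 × 937) = 0.4655; exp(−0.4655) = 0.6278.
C = 3.861e-05 × 0.6278 = 2.42e-05 kg/m³.

2.42e-05 kg/m³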